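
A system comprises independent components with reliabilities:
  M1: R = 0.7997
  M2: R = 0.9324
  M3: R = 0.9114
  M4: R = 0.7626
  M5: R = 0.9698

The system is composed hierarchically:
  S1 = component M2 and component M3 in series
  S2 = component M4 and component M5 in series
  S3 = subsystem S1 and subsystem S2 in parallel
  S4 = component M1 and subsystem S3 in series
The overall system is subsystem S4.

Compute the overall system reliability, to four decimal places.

0.7684

Series (M2 and M3): 0.932400 × 0.911400 = 0.849789
Series (M4 and M5): 0.762600 × 0.969800 = 0.739569
Parallel ([0.849789] and [0.739569]): 1 − (1 − 0.849789)(1 − 0.739569) = 0.960880
Series (M1 and [0.960880]): 0.799700 × 0.960880 = 0.7684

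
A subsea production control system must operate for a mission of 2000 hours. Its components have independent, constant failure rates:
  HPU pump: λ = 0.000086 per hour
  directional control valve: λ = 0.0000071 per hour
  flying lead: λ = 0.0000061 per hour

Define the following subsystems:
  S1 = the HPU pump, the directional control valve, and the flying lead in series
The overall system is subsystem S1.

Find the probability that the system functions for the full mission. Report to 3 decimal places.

0.820

R(HPU pump) = exp(−0.000086 × 2000) = 0.84198
R(directional control valve) = exp(−0.0000071 × 2000) = 0.98590
R(flying lead) = exp(−0.0000061 × 2000) = 0.98787
Series (HPU pump, directional control valve, and flying lead): 0.84198 × 0.98590 × 0.98787 = 0.820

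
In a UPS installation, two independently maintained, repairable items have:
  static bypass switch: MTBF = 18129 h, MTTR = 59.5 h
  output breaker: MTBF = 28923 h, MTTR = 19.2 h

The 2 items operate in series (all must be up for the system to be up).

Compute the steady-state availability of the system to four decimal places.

A(static bypass switch) = MTBF/(MTBF+MTTR) = 18129/(18129+59.5) = 0.996729
A(output breaker) = MTBF/(MTBF+MTTR) = 28923/(28923+19.2) = 0.999337
Series availability: 0.996729 × 0.999337 = 0.9961

0.9961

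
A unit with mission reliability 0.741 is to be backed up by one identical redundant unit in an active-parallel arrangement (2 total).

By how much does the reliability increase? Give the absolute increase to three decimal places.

0.192

R_before = 0.741
R_after = 1 − (1 − 0.741)^2 = 0.933
ΔR = 0.933 − 0.741 = 0.192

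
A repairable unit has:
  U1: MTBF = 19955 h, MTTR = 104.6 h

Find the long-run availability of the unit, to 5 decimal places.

0.99479

A(U1) = MTBF/(MTBF+MTTR) = 19955/(19955+104.6) = 0.99479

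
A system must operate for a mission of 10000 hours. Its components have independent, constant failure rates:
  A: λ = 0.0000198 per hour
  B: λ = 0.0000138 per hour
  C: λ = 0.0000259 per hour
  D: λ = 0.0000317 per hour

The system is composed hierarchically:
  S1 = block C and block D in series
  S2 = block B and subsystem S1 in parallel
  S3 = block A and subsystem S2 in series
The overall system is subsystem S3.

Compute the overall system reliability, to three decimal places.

0.774

R(A) = exp(−0.0000198 × 10000) = 0.82037
R(B) = exp(−0.0000138 × 10000) = 0.87110
R(C) = exp(−0.0000259 × 10000) = 0.77182
R(D) = exp(−0.0000317 × 10000) = 0.72833
Series (C and D): 0.77182 × 0.72833 = 0.56214
Parallel (B and [0.56214]): 1 − (1 − 0.87110)(1 − 0.56214) = 0.94356
Series (A and [0.94356]): 0.82037 × 0.94356 = 0.774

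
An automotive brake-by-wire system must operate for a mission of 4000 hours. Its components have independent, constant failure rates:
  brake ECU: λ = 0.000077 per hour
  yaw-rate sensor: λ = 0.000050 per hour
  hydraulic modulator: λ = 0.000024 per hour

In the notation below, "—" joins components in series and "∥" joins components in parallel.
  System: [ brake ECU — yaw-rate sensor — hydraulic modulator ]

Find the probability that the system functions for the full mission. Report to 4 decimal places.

0.5466

R(brake ECU) = exp(−0.000077 × 4000) = 0.734915
R(yaw-rate sensor) = exp(−0.000050 × 4000) = 0.818731
R(hydraulic modulator) = exp(−0.000024 × 4000) = 0.908464
Series (brake ECU, yaw-rate sensor, and hydraulic modulator): 0.734915 × 0.818731 × 0.908464 = 0.5466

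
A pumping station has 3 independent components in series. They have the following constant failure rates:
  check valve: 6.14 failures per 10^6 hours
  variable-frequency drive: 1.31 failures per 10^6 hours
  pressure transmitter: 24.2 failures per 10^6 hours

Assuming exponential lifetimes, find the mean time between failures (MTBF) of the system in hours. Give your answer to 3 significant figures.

31600

Series of exponential components: λ_sys = Σ λ_i
λ_sys = 0.00000614 + 0.00000131 + 0.0000242 = 3.1650e-05 /h
MTBF = 1 / λ_sys = 31600 h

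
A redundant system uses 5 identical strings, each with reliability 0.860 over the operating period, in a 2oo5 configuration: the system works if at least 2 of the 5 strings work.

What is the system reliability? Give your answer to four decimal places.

0.9983

R = Σ_{i=2}^{5} C(5,i) p^i (1−p)^{5−i} with p = 0.860
C(5,2)·0.860^2·0.140^3 = 0.020295
C(5,3)·0.860^3·0.140^2 = 0.124667
C(5,4)·0.860^4·0.140^1 = 0.382906
C(5,5)·0.860^5·0.140^0 = 0.470427
Sum = 0.9983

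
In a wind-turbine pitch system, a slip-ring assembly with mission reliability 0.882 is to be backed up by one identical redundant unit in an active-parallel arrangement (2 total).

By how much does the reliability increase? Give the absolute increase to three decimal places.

R_before = 0.882
R_after = 1 − (1 − 0.882)^2 = 0.986
ΔR = 0.986 − 0.882 = 0.104

0.104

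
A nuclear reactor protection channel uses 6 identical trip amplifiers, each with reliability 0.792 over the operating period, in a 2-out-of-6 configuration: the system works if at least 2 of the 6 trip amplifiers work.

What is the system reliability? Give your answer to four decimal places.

0.9981

R = Σ_{i=2}^{6} C(6,i) p^i (1−p)^{6−i} with p = 0.792
C(6,2)·0.792^2·0.208^4 = 0.017611
C(6,3)·0.792^3·0.208^3 = 0.089412
C(6,4)·0.792^4·0.208^2 = 0.255340
C(6,5)·0.792^5·0.208^1 = 0.388902
C(6,6)·0.792^6·0.208^0 = 0.246803
Sum = 0.9981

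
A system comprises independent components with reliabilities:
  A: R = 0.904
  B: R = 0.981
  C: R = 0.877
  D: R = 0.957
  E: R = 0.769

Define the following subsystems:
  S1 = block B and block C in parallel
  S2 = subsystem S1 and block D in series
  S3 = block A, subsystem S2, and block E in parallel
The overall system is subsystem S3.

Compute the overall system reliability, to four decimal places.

0.9990

Parallel (B and C): 1 − (1 − 0.981000)(1 − 0.877000) = 0.997663
Series ([0.997663] and D): 0.997663 × 0.957000 = 0.954763
Parallel (A, [0.954763], and E): 1 − (1 − 0.904000)(1 − 0.954763)(1 − 0.769000) = 0.9990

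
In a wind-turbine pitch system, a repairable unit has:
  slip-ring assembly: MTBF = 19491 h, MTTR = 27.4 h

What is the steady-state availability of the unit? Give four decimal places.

A(slip-ring assembly) = MTBF/(MTBF+MTTR) = 19491/(19491+27.4) = 0.9986

0.9986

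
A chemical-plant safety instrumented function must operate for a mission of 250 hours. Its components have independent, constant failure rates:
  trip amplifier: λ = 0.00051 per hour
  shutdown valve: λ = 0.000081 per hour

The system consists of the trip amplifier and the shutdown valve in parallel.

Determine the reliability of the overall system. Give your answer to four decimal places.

0.9976

R(trip amplifier) = exp(−0.00051 × 250) = 0.880293
R(shutdown valve) = exp(−0.000081 × 250) = 0.979954
Parallel (trip amplifier and shutdown valve): 1 − (1 − 0.880293)(1 − 0.979954) = 0.9976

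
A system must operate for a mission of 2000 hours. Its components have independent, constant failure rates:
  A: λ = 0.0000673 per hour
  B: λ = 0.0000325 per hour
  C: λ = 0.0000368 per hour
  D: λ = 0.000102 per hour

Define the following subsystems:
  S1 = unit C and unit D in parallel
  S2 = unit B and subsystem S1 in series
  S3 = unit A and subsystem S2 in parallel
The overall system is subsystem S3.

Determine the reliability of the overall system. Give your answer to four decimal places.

0.9905

R(A) = exp(−0.0000673 × 2000) = 0.874065
R(B) = exp(−0.0000325 × 2000) = 0.937067
R(C) = exp(−0.0000368 × 2000) = 0.929043
R(D) = exp(−0.000102 × 2000) = 0.815462
Parallel (C and D): 1 − (1 − 0.929043)(1 − 0.815462) = 0.986906
Series (B and [0.986906]): 0.937067 × 0.986906 = 0.924797
Parallel (A and [0.924797]): 1 − (1 − 0.874065)(1 − 0.924797) = 0.9905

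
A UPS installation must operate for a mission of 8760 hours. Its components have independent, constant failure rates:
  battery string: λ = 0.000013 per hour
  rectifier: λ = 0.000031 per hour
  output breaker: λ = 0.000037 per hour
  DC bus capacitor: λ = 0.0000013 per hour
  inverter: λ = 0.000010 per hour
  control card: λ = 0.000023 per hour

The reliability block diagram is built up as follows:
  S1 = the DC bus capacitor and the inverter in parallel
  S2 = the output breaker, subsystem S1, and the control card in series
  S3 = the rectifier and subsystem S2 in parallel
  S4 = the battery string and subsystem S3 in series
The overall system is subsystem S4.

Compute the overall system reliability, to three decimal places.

R(battery string) = exp(−0.000013 × 8760) = 0.89237
R(rectifier) = exp(−0.000031 × 8760) = 0.76219
R(output breaker) = exp(−0.000037 × 8760) = 0.72316
R(DC bus capacitor) = exp(−0.0000013 × 8760) = 0.98868
R(inverter) = exp(−0.000010 × 8760) = 0.91613
R(control card) = exp(−0.000023 × 8760) = 0.81752
Parallel (DC bus capacitor and inverter): 1 − (1 − 0.98868)(1 − 0.91613) = 0.99905
Series (output breaker, [0.99905], and control card): 0.72316 × 0.99905 × 0.81752 = 0.59064
Parallel (rectifier and [0.59064]): 1 − (1 − 0.76219)(1 − 0.59064) = 0.90265
Series (battery string and [0.90265]): 0.89237 × 0.90265 = 0.805

0.805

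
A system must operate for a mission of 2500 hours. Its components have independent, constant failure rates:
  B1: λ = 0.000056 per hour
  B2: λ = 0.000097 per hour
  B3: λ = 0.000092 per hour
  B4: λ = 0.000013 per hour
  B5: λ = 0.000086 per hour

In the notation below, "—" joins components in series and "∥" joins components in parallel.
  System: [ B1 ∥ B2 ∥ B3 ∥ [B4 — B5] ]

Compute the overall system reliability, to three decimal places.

0.999

R(B1) = exp(−0.000056 × 2500) = 0.86936
R(B2) = exp(−0.000097 × 2500) = 0.78466
R(B3) = exp(−0.000092 × 2500) = 0.79453
R(B4) = exp(−0.000013 × 2500) = 0.96802
R(B5) = exp(−0.000086 × 2500) = 0.80654
Series (B4 and B5): 0.96802 × 0.80654 = 0.78075
Parallel (B1, B2, B3, and [0.78075]): 1 − (1 − 0.86936)(1 − 0.78466)(1 − 0.79453)(1 − 0.78075) = 0.999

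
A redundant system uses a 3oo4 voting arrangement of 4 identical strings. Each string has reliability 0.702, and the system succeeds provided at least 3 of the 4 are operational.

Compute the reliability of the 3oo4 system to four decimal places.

0.6552

R = Σ_{i=3}^{4} C(4,i) p^i (1−p)^{4−i} with p = 0.702
C(4,3)·0.702^3·0.298^1 = 0.412371
C(4,4)·0.702^4·0.298^0 = 0.242856
Sum = 0.6552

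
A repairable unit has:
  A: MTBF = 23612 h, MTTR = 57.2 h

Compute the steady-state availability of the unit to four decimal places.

A(A) = MTBF/(MTBF+MTTR) = 23612/(23612+57.2) = 0.9976

0.9976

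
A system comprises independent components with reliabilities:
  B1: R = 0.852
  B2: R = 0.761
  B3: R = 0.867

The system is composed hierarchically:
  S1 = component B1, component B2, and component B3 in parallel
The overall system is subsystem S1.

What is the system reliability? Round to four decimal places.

0.9953

Parallel (B1, B2, and B3): 1 − (1 − 0.852000)(1 − 0.761000)(1 − 0.867000) = 0.9953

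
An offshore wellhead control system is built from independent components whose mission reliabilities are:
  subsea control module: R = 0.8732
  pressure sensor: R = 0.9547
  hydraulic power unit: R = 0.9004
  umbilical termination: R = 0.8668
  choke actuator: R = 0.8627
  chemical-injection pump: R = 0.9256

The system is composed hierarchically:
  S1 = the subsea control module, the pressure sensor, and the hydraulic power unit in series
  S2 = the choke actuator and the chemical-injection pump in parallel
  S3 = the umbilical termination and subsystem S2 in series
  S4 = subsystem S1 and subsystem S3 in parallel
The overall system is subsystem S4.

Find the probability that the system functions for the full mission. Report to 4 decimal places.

0.9646

Series (subsea control module, pressure sensor, and hydraulic power unit): 0.873200 × 0.954700 × 0.900400 = 0.750613
Parallel (choke actuator and chemical-injection pump): 1 − (1 − 0.862700)(1 − 0.925600) = 0.989785
Series (umbilical termination and [0.989785]): 0.866800 × 0.989785 = 0.857946
Parallel ([0.750613] and [0.857946]): 1 − (1 − 0.750613)(1 − 0.857946) = 0.9646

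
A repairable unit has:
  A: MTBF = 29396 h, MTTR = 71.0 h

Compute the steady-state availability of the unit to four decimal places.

0.9976

A(A) = MTBF/(MTBF+MTTR) = 29396/(29396+71.0) = 0.9976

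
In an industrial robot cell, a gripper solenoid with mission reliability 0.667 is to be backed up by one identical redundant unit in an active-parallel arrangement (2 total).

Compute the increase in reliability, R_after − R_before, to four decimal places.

R_before = 0.667
R_after = 1 − (1 − 0.667)^2 = 0.8891
ΔR = 0.8891 − 0.667 = 0.2221

0.2221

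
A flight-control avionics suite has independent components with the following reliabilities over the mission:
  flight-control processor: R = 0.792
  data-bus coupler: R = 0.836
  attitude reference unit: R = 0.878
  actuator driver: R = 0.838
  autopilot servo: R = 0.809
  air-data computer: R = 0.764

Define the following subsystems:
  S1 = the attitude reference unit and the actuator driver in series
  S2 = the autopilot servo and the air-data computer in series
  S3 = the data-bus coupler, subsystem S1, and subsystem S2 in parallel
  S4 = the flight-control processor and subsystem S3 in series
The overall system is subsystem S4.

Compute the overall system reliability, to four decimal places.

0.7789

Series (attitude reference unit and actuator driver): 0.878000 × 0.838000 = 0.735764
Series (autopilot servo and air-data computer): 0.809000 × 0.764000 = 0.618076
Parallel (data-bus coupler, [0.735764], and [0.618076]): 1 − (1 − 0.836000)(1 − 0.735764)(1 − 0.618076) = 0.983449
Series (flight-control processor and [0.983449]): 0.792000 × 0.983449 = 0.7789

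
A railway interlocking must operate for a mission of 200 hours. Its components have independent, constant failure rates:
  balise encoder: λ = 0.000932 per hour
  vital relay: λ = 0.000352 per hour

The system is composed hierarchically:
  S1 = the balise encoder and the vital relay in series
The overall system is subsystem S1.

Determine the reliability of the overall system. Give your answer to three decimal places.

0.774

R(balise encoder) = exp(−0.000932 × 200) = 0.82994
R(vital relay) = exp(−0.000352 × 200) = 0.93202
Series (balise encoder and vital relay): 0.82994 × 0.93202 = 0.774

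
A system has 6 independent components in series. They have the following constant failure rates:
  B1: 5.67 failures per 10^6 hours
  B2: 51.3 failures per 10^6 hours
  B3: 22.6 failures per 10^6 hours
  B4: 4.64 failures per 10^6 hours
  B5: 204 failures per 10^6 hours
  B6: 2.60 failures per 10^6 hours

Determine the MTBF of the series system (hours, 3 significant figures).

Series of exponential components: λ_sys = Σ λ_i
λ_sys = 0.00000567 + 0.0000513 + 0.0000226 + 0.00000464 + 0.000204 + 0.00000260 = 2.9081e-04 /h
MTBF = 1 / λ_sys = 3440 h

3440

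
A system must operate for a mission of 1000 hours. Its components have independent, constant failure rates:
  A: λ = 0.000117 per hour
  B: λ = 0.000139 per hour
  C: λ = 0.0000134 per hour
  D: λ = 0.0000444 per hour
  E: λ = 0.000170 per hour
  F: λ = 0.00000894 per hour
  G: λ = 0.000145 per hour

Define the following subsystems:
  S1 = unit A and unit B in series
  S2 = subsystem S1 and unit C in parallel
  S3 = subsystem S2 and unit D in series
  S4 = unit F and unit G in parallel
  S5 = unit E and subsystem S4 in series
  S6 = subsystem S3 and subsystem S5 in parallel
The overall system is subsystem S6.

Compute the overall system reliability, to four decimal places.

R(A) = exp(−0.000117 × 1000) = 0.889585
R(B) = exp(−0.000139 × 1000) = 0.870228
R(C) = exp(−0.0000134 × 1000) = 0.986689
R(D) = exp(−0.0000444 × 1000) = 0.956571
R(E) = exp(−0.000170 × 1000) = 0.843665
R(F) = exp(−0.00000894 × 1000) = 0.991100
R(G) = exp(−0.000145 × 1000) = 0.865022
Series (A and B): 0.889585 × 0.870228 = 0.774142
Parallel ([0.774142] and C): 1 − (1 − 0.774142)(1 − 0.986689) = 0.996994
Series ([0.996994] and D): 0.996994 × 0.956571 = 0.953696
Parallel (F and G): 1 − (1 − 0.991100)(1 − 0.865022) = 0.998799
Series (E and [0.998799]): 0.843665 × 0.998799 = 0.842652
Parallel ([0.953696] and [0.842652]): 1 − (1 − 0.953696)(1 − 0.842652) = 0.9927

0.9927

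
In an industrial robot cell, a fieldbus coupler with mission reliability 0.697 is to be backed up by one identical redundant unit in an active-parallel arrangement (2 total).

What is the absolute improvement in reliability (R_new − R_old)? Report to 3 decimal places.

0.211

R_before = 0.697
R_after = 1 − (1 − 0.697)^2 = 0.908
ΔR = 0.908 − 0.697 = 0.211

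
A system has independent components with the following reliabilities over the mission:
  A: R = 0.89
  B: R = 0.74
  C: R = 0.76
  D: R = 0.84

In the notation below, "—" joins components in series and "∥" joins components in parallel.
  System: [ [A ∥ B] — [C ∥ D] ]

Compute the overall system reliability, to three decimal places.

Parallel (A and B): 1 − (1 − 0.89000)(1 − 0.74000) = 0.97140
Parallel (C and D): 1 − (1 − 0.76000)(1 − 0.84000) = 0.96160
Series ([0.97140] and [0.96160]): 0.97140 × 0.96160 = 0.934

0.934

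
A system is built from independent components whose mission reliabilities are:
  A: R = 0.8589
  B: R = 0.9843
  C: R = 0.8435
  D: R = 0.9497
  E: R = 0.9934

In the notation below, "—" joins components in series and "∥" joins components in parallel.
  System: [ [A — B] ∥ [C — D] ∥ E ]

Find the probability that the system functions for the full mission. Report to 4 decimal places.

0.9998

Series (A and B): 0.858900 × 0.984300 = 0.845415
Series (C and D): 0.843500 × 0.949700 = 0.801072
Parallel ([0.845415], [0.801072], and E): 1 − (1 − 0.845415)(1 − 0.801072)(1 − 0.993400) = 0.9998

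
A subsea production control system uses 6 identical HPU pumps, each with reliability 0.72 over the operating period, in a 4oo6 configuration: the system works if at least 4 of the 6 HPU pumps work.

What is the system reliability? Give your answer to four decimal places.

0.7804

R = Σ_{i=4}^{6} C(6,i) p^i (1−p)^{6−i} with p = 0.72
C(6,4)·0.72^4·0.28^2 = 0.316037
C(6,5)·0.72^5·0.28^1 = 0.325066
C(6,6)·0.72^6·0.28^0 = 0.139314
Sum = 0.7804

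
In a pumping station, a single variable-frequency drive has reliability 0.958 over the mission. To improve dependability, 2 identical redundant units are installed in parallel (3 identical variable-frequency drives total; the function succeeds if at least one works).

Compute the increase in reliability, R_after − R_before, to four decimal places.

0.0419

R_before = 0.958
R_after = 1 − (1 − 0.958)^3 = 0.9999
ΔR = 0.9999 − 0.958 = 0.0419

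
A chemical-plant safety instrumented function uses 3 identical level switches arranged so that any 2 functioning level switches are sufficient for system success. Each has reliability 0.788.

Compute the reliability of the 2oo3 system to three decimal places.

0.884

R = Σ_{i=2}^{3} C(3,i) p^i (1−p)^{3−i} with p = 0.788
C(3,2)·0.788^2·0.212^1 = 0.39492
C(3,3)·0.788^3·0.212^0 = 0.48930
Sum = 0.884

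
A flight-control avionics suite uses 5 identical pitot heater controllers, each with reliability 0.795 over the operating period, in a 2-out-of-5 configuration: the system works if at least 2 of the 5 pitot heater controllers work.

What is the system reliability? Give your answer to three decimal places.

0.993

R = Σ_{i=2}^{5} C(5,i) p^i (1−p)^{5−i} with p = 0.795
C(5,2)·0.795^2·0.205^3 = 0.05445
C(5,3)·0.795^3·0.205^2 = 0.21116
C(5,4)·0.795^4·0.205^1 = 0.40944
C(5,5)·0.795^5·0.205^0 = 0.31757
Sum = 0.993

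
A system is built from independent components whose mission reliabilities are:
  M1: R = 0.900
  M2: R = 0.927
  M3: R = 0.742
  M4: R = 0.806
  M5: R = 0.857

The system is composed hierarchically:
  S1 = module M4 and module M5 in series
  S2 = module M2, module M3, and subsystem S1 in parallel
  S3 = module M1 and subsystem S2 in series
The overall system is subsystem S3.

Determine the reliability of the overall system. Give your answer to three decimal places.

Series (M4 and M5): 0.80600 × 0.85700 = 0.69074
Parallel (M2, M3, and [0.69074]): 1 − (1 − 0.92700)(1 − 0.74200)(1 − 0.69074) = 0.99418
Series (M1 and [0.99418]): 0.90000 × 0.99418 = 0.895

0.895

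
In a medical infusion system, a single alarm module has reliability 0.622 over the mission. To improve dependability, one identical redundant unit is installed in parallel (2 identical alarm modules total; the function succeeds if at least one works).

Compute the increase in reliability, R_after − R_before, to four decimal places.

0.2351

R_before = 0.622
R_after = 1 − (1 − 0.622)^2 = 0.8571
ΔR = 0.8571 − 0.622 = 0.2351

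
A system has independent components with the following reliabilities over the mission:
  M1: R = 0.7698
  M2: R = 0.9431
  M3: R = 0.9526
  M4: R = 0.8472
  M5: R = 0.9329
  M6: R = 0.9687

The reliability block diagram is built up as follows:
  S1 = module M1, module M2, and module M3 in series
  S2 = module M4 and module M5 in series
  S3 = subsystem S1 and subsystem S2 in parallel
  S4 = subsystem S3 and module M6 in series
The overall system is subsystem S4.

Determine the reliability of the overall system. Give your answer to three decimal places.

0.906

Series (M1, M2, and M3): 0.76980 × 0.94310 × 0.95260 = 0.69159
Series (M4 and M5): 0.84720 × 0.93290 = 0.79035
Parallel ([0.69159] and [0.79035]): 1 − (1 − 0.69159)(1 − 0.79035) = 0.93534
Series ([0.93534] and M6): 0.93534 × 0.96870 = 0.906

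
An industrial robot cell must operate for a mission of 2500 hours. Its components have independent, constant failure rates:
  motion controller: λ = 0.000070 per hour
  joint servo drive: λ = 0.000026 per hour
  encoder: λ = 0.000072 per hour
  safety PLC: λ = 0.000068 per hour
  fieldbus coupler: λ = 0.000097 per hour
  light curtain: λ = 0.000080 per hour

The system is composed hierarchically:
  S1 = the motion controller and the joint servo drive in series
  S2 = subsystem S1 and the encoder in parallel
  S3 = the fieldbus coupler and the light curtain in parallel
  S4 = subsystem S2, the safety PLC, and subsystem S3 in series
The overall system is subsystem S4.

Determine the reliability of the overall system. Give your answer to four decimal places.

R(motion controller) = exp(−0.000070 × 2500) = 0.839457
R(joint servo drive) = exp(−0.000026 × 2500) = 0.937067
R(encoder) = exp(−0.000072 × 2500) = 0.835270
R(safety PLC) = exp(−0.000068 × 2500) = 0.843665
R(fieldbus coupler) = exp(−0.000097 × 2500) = 0.784664
R(light curtain) = exp(−0.000080 × 2500) = 0.818731
Series (motion controller and joint servo drive): 0.839457 × 0.937067 = 0.786627
Parallel ([0.786627] and encoder): 1 − (1 − 0.786627)(1 − 0.835270) = 0.964851
Parallel (fieldbus coupler and light curtain): 1 − (1 − 0.784664)(1 − 0.818731) = 0.960966
Series ([0.964851], safety PLC, and [0.960966]): 0.964851 × 0.843665 × 0.960966 = 0.7822

0.7822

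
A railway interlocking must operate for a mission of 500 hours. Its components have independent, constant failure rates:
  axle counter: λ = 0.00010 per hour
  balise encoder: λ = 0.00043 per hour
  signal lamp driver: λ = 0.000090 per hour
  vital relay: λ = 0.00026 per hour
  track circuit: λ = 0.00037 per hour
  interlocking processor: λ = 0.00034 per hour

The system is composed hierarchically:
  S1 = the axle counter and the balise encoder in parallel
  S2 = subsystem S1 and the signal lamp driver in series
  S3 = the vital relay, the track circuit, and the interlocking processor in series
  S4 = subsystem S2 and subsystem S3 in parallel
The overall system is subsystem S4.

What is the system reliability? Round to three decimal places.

R(axle counter) = exp(−0.00010 × 500) = 0.95123
R(balise encoder) = exp(−0.00043 × 500) = 0.80654
R(signal lamp driver) = exp(−0.000090 × 500) = 0.95600
R(vital relay) = exp(−0.00026 × 500) = 0.87810
R(track circuit) = exp(−0.00037 × 500) = 0.83110
R(interlocking processor) = exp(−0.00034 × 500) = 0.84366
Parallel (axle counter and balise encoder): 1 − (1 − 0.95123)(1 − 0.80654) = 0.99056
Series ([0.99056] and signal lamp driver): 0.99056 × 0.95600 = 0.94698
Series (vital relay, track circuit, and interlocking processor): 0.87810 × 0.83110 × 0.84366 = 0.61569
Parallel ([0.94698] and [0.61569]): 1 − (1 − 0.94698)(1 − 0.61569) = 0.980

0.980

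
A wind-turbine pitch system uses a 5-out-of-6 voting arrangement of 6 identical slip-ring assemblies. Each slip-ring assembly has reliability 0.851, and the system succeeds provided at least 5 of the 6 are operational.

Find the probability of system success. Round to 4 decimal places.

0.7788

R = Σ_{i=5}^{6} C(6,i) p^i (1−p)^{6−i} with p = 0.851
C(6,5)·0.851^5·0.149^1 = 0.399011
C(6,6)·0.851^6·0.149^0 = 0.379820
Sum = 0.7788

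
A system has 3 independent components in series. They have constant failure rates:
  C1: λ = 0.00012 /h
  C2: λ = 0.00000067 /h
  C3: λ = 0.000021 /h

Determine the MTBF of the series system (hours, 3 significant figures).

7060

Series of exponential components: λ_sys = Σ λ_i
λ_sys = 0.00012 + 0.00000067 + 0.000021 = 1.4167e-04 /h
MTBF = 1 / λ_sys = 7060 h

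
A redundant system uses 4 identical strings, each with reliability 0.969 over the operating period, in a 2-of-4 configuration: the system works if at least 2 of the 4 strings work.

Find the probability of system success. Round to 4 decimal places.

R = Σ_{i=2}^{4} C(4,i) p^i (1−p)^{4−i} with p = 0.969
C(4,2)·0.969^2·0.031^2 = 0.005414
C(4,3)·0.969^3·0.031^1 = 0.112822
C(4,4)·0.969^4·0.031^0 = 0.881648
Sum = 0.9999

0.9999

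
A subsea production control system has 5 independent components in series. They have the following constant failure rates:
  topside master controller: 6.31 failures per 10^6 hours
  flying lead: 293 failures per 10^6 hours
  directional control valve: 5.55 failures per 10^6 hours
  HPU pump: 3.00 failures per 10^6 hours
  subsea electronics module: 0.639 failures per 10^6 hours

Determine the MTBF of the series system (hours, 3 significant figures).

Series of exponential components: λ_sys = Σ λ_i
λ_sys = 0.00000631 + 0.000293 + 0.00000555 + 0.00000300 + 0.000000639 = 3.0850e-04 /h
MTBF = 1 / λ_sys = 3240 h

3240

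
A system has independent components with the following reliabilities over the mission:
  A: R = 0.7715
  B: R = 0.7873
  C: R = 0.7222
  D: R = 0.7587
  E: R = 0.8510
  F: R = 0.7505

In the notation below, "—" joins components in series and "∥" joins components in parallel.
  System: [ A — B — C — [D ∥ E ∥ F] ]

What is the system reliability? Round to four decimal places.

0.4347

Parallel (D, E, and F): 1 − (1 − 0.758700)(1 − 0.851000)(1 − 0.750500) = 0.991030
Series (A, B, C, and [0.991030]): 0.771500 × 0.787300 × 0.722200 × 0.991030 = 0.4347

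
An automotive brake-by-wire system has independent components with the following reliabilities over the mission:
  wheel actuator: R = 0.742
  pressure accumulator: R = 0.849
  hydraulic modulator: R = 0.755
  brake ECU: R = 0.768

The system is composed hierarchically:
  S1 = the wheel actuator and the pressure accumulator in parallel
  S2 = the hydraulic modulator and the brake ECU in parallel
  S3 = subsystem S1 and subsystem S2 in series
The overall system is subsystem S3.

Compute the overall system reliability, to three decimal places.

0.906

Parallel (wheel actuator and pressure accumulator): 1 − (1 − 0.74200)(1 − 0.84900) = 0.96104
Parallel (hydraulic modulator and brake ECU): 1 − (1 − 0.75500)(1 − 0.76800) = 0.94316
Series ([0.96104] and [0.94316]): 0.96104 × 0.94316 = 0.906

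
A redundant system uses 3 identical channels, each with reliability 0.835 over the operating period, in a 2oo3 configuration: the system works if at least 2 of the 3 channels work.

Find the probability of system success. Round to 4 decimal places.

0.9273

R = Σ_{i=2}^{3} C(3,i) p^i (1−p)^{3−i} with p = 0.835
C(3,2)·0.835^2·0.165^1 = 0.345126
C(3,3)·0.835^3·0.165^0 = 0.582183
Sum = 0.9273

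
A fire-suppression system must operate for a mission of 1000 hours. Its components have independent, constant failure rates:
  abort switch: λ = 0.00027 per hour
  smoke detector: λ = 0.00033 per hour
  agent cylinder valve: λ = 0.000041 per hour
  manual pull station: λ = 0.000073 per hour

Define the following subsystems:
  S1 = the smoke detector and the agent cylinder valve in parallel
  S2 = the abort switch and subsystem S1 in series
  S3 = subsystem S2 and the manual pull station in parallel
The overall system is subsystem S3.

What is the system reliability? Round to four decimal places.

0.9827

R(abort switch) = exp(−0.00027 × 1000) = 0.763379
R(smoke detector) = exp(−0.00033 × 1000) = 0.718924
R(agent cylinder valve) = exp(−0.000041 × 1000) = 0.959829
R(manual pull station) = exp(−0.000073 × 1000) = 0.929601
Parallel (smoke detector and agent cylinder valve): 1 − (1 − 0.718924)(1 − 0.959829) = 0.988709
Series (abort switch and [0.988709]): 0.763379 × 0.988709 = 0.754760
Parallel ([0.754760] and manual pull station): 1 − (1 − 0.754760)(1 − 0.929601) = 0.9827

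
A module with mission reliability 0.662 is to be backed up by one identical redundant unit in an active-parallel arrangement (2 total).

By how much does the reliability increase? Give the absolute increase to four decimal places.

R_before = 0.662
R_after = 1 − (1 − 0.662)^2 = 0.8858
ΔR = 0.8858 − 0.662 = 0.2238

0.2238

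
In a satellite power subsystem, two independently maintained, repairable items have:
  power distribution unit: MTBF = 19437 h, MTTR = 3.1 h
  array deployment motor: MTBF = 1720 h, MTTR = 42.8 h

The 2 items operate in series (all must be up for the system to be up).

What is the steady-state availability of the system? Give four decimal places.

A(power distribution unit) = MTBF/(MTBF+MTTR) = 19437/(19437+3.1) = 0.999841
A(array deployment motor) = MTBF/(MTBF+MTTR) = 1720/(1720+42.8) = 0.975720
Series availability: 0.999841 × 0.975720 = 0.9756

0.9756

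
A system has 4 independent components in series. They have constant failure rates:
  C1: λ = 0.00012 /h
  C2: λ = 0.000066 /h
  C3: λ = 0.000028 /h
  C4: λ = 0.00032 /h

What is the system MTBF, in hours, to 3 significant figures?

1870

Series of exponential components: λ_sys = Σ λ_i
λ_sys = 0.00012 + 0.000066 + 0.000028 + 0.00032 = 5.3400e-04 /h
MTBF = 1 / λ_sys = 1870 h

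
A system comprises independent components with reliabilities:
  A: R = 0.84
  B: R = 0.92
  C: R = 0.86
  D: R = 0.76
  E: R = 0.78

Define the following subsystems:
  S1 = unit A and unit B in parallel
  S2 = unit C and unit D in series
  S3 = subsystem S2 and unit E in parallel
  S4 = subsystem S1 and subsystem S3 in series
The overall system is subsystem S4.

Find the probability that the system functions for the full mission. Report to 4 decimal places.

Parallel (A and B): 1 − (1 − 0.840000)(1 − 0.920000) = 0.987200
Series (C and D): 0.860000 × 0.760000 = 0.653600
Parallel ([0.653600] and E): 1 − (1 − 0.653600)(1 − 0.780000) = 0.923792
Series ([0.987200] and [0.923792]): 0.987200 × 0.923792 = 0.9120

0.9120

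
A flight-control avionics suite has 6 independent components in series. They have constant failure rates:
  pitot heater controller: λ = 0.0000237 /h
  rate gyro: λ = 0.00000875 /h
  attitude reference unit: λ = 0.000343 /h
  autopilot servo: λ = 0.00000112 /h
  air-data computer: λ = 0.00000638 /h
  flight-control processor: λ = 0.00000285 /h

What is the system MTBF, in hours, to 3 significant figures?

2590

Series of exponential components: λ_sys = Σ λ_i
λ_sys = 0.0000237 + 0.00000875 + 0.000343 + 0.00000112 + 0.00000638 + 0.00000285 = 3.8580e-04 /h
MTBF = 1 / λ_sys = 2590 h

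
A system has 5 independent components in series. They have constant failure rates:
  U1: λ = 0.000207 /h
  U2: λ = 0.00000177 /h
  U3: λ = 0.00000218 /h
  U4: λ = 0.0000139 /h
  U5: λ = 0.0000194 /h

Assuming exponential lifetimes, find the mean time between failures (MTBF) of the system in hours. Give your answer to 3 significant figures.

4090

Series of exponential components: λ_sys = Σ λ_i
λ_sys = 0.000207 + 0.00000177 + 0.00000218 + 0.0000139 + 0.0000194 = 2.4425e-04 /h
MTBF = 1 / λ_sys = 4090 h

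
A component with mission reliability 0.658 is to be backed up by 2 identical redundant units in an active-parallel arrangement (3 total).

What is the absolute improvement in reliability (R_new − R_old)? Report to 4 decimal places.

0.3020

R_before = 0.658
R_after = 1 − (1 − 0.658)^3 = 0.9600
ΔR = 0.9600 − 0.658 = 0.3020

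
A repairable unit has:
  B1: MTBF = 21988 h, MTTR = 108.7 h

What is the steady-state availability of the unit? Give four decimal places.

0.9951

A(B1) = MTBF/(MTBF+MTTR) = 21988/(21988+108.7) = 0.9951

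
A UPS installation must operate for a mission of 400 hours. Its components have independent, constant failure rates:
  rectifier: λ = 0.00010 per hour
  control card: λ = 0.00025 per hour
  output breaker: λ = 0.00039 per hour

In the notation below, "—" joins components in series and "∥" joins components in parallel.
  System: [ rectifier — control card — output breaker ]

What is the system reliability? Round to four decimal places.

R(rectifier) = exp(−0.00010 × 400) = 0.960789
R(control card) = exp(−0.00025 × 400) = 0.904837
R(output breaker) = exp(−0.00039 × 400) = 0.855559
Series (rectifier, control card, and output breaker): 0.960789 × 0.904837 × 0.855559 = 0.7438

0.7438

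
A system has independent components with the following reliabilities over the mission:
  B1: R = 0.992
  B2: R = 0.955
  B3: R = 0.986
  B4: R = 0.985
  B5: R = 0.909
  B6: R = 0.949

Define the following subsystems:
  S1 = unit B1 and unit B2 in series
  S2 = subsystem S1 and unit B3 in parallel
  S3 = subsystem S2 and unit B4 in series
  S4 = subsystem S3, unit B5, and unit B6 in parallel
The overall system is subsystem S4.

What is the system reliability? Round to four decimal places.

0.9999

Series (B1 and B2): 0.992000 × 0.955000 = 0.947360
Parallel ([0.947360] and B3): 1 − (1 − 0.947360)(1 − 0.986000) = 0.999263
Series ([0.999263] and B4): 0.999263 × 0.985000 = 0.984274
Parallel ([0.984274], B5, and B6): 1 − (1 − 0.984274)(1 − 0.909000)(1 − 0.949000) = 0.9999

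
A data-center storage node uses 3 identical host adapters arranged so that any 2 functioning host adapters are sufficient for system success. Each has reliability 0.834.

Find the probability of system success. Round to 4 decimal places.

0.9265

R = Σ_{i=2}^{3} C(3,i) p^i (1−p)^{3−i} with p = 0.834
C(3,2)·0.834^2·0.166^1 = 0.346387
C(3,3)·0.834^3·0.166^0 = 0.580094
Sum = 0.9265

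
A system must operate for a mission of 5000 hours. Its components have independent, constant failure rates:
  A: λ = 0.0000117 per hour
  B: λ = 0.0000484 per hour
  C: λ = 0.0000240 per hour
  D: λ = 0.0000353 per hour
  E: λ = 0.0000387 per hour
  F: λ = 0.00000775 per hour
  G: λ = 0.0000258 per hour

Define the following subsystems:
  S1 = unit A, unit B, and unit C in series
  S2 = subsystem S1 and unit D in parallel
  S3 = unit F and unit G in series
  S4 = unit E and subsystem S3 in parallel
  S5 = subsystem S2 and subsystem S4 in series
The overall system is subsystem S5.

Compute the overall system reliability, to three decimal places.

R(A) = exp(−0.0000117 × 5000) = 0.94318
R(B) = exp(−0.0000484 × 5000) = 0.78506
R(C) = exp(−0.0000240 × 5000) = 0.88692
R(D) = exp(−0.0000353 × 5000) = 0.83820
R(E) = exp(−0.0000387 × 5000) = 0.82407
R(F) = exp(−0.00000775 × 5000) = 0.96199
R(G) = exp(−0.0000258 × 5000) = 0.87897
Series (A, B, and C): 0.94318 × 0.78506 × 0.88692 = 0.65672
Parallel ([0.65672] and D): 1 − (1 − 0.65672)(1 − 0.83820) = 0.94446
Series (F and G): 0.96199 × 0.87897 = 0.84556
Parallel (E and [0.84556]): 1 − (1 − 0.82407)(1 − 0.84556) = 0.97283
Series ([0.94446] and [0.97283]): 0.94446 × 0.97283 = 0.919

0.919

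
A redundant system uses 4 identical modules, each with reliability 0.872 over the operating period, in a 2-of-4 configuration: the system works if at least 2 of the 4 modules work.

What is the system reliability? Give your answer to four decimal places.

R = Σ_{i=2}^{4} C(4,i) p^i (1−p)^{4−i} with p = 0.872
C(4,2)·0.872^2·0.128^2 = 0.074749
C(4,3)·0.872^3·0.128^1 = 0.339484
C(4,4)·0.872^4·0.128^0 = 0.578184
Sum = 0.9924

0.9924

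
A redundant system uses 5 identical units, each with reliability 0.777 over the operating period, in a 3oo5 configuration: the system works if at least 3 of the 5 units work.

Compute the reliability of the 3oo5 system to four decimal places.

0.9229

R = Σ_{i=3}^{5} C(5,i) p^i (1−p)^{5−i} with p = 0.777
C(5,3)·0.777^3·0.223^2 = 0.233277
C(5,4)·0.777^4·0.223^1 = 0.406405
C(5,5)·0.777^5·0.223^0 = 0.283208
Sum = 0.9229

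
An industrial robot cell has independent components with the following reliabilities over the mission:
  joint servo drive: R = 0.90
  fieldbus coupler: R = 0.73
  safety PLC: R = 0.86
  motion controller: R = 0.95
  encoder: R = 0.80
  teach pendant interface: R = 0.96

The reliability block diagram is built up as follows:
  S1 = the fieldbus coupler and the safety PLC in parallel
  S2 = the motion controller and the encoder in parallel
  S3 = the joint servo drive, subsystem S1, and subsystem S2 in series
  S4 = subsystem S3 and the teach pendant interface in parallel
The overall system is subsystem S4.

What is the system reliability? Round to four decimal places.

Parallel (fieldbus coupler and safety PLC): 1 − (1 − 0.730000)(1 − 0.860000) = 0.962200
Parallel (motion controller and encoder): 1 − (1 − 0.950000)(1 − 0.800000) = 0.990000
Series (joint servo drive, [0.962200], and [0.990000]): 0.900000 × 0.962200 × 0.990000 = 0.857320
Parallel ([0.857320] and teach pendant interface): 1 − (1 − 0.857320)(1 − 0.960000) = 0.9943

0.9943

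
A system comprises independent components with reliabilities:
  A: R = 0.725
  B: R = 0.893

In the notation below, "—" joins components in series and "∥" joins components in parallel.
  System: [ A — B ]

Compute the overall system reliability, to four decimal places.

0.6474

Series (A and B): 0.725000 × 0.893000 = 0.6474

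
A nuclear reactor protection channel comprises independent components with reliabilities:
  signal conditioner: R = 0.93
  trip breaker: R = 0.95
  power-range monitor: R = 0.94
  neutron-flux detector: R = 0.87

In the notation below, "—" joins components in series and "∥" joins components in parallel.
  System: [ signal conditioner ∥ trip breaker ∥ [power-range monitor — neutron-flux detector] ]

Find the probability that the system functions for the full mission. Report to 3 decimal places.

Series (power-range monitor and neutron-flux detector): 0.94000 × 0.87000 = 0.81780
Parallel (signal conditioner, trip breaker, and [0.81780]): 1 − (1 − 0.93000)(1 − 0.95000)(1 − 0.81780) = 0.999

0.999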